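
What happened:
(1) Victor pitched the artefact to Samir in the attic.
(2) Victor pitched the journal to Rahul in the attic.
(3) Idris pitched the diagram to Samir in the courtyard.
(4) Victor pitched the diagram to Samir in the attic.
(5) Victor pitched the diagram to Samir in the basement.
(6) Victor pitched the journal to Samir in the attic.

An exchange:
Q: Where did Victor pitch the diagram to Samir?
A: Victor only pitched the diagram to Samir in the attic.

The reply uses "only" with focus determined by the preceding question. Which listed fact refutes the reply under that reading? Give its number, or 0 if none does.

Answering "Where did ...?" puts focus on the setting — here, "in the attic".
So "only" ranges over settings; the rest (Victor as agent and the diagram as thing and Samir as recipient) is presupposed.
Fact (5) keeps Victor as agent and the diagram as thing and Samir as recipient but has setting = in the basement; that refutes the reply.
(Fact (1) would refute a reading with focus on the thing — but that is not what the question asks.)

5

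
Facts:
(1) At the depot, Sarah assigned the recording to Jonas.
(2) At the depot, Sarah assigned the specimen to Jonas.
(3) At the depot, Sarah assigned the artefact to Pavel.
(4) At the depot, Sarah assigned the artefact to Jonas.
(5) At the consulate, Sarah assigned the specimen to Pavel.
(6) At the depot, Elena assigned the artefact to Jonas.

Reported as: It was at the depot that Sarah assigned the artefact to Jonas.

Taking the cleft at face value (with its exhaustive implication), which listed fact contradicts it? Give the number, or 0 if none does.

Focus of the cleft: "at the depot" (the setting). Presupposed background: agent = Sarah, thing = the artefact, recipient = Jonas.
Exhaustivity: at the depot is the only setting satisfying that background.
Every other fact differs from the presupposition on some backgrounded slot, so none challenges the exhaustivity.

0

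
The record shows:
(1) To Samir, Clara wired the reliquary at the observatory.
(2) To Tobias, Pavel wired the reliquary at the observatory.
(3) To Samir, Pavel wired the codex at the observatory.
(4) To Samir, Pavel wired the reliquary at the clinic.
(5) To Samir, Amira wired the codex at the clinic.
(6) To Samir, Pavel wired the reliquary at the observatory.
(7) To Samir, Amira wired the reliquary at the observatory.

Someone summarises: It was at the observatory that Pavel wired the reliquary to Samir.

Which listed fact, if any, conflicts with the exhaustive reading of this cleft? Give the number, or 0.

The cleft puts "at the observatory" in focus and presupposes the open proposition with agent = Pavel, thing = the reliquary, recipient = Samir.
The exhaustive reading says no other setting fits that background.
But fact (4) also has agent = Pavel, thing = the reliquary, recipient = Samir, with setting = at the clinic — so the exhaustive reading fails.

4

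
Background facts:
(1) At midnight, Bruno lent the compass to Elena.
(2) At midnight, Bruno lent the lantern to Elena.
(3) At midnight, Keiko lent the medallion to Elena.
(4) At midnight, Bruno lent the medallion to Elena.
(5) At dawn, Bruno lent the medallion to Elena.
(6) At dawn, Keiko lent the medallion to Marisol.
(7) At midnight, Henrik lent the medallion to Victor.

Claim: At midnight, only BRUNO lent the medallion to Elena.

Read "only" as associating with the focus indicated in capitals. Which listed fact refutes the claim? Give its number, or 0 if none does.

Focus (in capitals) is "Bruno" — the agent. "Only" excludes alternative agents while holding fixed the medallion as thing and Elena as recipient and at midnight as setting.
Fact (3) shares the background but differs in agent (Keiko) — a counterexample.

3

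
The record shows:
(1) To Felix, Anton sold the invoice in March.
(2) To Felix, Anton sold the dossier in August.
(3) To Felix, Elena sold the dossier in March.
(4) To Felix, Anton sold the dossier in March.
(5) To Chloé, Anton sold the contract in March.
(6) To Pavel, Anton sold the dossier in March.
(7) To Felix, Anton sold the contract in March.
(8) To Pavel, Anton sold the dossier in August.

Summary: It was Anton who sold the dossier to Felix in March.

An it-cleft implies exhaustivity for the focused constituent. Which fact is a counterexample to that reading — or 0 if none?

The cleft puts "Anton" in focus and presupposes the open proposition with same thing, recipient, setting (the dossier / Felix / in March).
The exhaustive reading says no other agent fits that background.
Fact (3) shares the background but with agent = Elena; exhaustivity is violated.

3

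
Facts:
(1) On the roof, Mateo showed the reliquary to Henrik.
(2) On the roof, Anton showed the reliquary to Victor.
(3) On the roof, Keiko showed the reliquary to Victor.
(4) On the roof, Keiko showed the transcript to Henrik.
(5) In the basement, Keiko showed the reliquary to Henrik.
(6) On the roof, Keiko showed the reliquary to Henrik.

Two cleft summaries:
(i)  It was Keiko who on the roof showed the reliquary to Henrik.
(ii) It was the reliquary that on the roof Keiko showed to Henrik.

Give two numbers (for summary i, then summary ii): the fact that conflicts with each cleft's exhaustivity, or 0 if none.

1, 4

(i): focus "Keiko". Looking for the reliquary as thing and Henrik as recipient and on the roof as setting with some other agent — fact (1) has Mateo there. Refuted.
(ii): focus "the reliquary". Looking for Keiko as agent and Henrik as recipient and on the roof as setting with some other thing — fact (4) has the transcript there. Refuted.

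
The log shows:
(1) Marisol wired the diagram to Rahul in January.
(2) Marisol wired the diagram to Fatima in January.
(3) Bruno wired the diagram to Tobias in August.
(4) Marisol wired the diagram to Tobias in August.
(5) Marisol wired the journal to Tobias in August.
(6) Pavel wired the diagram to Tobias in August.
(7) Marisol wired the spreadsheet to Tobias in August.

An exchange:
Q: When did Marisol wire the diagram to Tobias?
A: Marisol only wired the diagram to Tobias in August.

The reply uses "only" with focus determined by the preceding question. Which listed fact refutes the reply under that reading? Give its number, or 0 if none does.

Answering "When did ...?" puts focus on the setting — here, "in August".
"Only" then excludes alternative settings while the background — same agent, thing, recipient (Marisol / the diagram / Tobias) — is held fixed.
No listed fact shares that background with another setting. Nothing contradicts the reply.
(Fact (5) would refute a reading with focus on the thing — but that is not what the question asks.)

0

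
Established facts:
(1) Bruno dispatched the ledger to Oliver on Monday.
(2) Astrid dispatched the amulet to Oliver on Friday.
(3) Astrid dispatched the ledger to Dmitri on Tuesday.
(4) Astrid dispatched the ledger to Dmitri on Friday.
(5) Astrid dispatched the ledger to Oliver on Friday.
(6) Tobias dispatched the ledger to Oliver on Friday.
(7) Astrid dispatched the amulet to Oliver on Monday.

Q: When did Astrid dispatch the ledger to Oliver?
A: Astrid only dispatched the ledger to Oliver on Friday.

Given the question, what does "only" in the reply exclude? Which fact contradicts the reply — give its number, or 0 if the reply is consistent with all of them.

0

Answering "When did ...?" puts focus on the setting — here, "on Friday".
So "only" ranges over settings; the rest (Astrid as agent and the ledger as thing and Oliver as recipient) is presupposed.
No fact keeps Astrid as agent and the ledger as thing and Oliver as recipient while changing the setting; every other fact differs on something backgrounded. The reply stands.
(Fact (2) would refute a reading with focus on the thing — but that is not what the question asks.)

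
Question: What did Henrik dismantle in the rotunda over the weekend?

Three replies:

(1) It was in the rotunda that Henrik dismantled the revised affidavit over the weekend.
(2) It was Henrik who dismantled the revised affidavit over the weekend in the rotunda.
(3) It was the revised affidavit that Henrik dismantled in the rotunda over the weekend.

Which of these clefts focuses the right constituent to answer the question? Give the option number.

The question word "what" targets the direct object.
Option (1) clefts "in the rotunda" — the location, not what was asked.
Option (2) clefts "Henrik" — the subject (agent), not what was asked.
Option (3) clefts "the revised affidavit" — that matches what the question asks about.
So the congruent reply is (3).

3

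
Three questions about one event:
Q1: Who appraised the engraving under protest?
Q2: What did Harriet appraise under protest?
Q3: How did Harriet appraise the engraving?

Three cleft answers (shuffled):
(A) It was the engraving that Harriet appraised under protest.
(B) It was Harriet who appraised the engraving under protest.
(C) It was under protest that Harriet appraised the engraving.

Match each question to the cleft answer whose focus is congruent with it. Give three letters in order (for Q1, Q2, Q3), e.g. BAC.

Q1 asks about the subject (agent); cleft (B) focuses "Harriet", which is the subject (agent) — so Q1 → B.
Q2 asks about the direct object; cleft (A) focuses "the engraving", which is the direct object — so Q2 → A.
Q3 asks about the manner; cleft (C) focuses "under protest", which is the manner — so Q3 → C.
Mapping: Q1→B, Q2→A, Q3→C.

BAC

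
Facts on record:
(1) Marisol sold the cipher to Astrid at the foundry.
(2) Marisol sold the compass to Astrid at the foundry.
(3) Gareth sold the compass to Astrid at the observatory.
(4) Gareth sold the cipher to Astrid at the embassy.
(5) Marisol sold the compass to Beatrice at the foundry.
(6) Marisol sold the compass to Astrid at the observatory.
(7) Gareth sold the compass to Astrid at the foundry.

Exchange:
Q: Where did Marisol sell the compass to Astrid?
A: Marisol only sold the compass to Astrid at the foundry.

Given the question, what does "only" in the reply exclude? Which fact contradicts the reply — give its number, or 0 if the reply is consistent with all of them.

The question "Where did ...?" targets the setting, so in the reply the focus falls on "at the foundry".
"Only" then excludes alternative settings while the background — agent = Marisol, thing = the compass, recipient = Astrid — is held fixed.
Fact (6) keeps agent = Marisol, thing = the compass, recipient = Astrid but has setting = at the observatory; that refutes the reply.
(Fact (1) would refute a reading with focus on the thing — but that is not what the question asks.)

6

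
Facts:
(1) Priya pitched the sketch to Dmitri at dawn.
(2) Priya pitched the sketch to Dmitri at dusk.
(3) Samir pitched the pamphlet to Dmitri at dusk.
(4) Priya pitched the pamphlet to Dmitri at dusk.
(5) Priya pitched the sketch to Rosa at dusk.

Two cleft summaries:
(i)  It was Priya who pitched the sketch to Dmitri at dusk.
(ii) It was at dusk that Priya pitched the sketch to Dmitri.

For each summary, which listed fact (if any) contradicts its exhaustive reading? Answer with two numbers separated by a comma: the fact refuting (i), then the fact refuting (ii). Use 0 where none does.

0, 1

Summary (i) focuses "Priya" (the agent); background the sketch as thing and Dmitri as recipient and at dusk as setting. No fact matches that background with a different agent, so 0.
Summary (ii) focuses "at dusk" (the setting); background Priya as agent and the sketch as thing and Dmitri as recipient. Fact (1) matches that background with setting = at dawn — refutes (ii).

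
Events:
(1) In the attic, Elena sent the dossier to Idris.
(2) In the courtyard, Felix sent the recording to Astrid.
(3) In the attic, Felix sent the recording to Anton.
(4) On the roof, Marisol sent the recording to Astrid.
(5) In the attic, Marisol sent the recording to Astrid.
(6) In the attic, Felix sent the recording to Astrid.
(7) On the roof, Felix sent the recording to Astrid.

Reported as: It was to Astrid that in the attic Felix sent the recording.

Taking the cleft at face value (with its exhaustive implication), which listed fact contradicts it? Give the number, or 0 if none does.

Focus of the cleft: "Astrid" (the recipient). Presupposed background: same agent, thing, setting (Felix / the recording / in the attic).
The exhaustive reading says no other recipient fits that background.
Fact (3) shares the background but with recipient = Anton; exhaustivity is violated.

3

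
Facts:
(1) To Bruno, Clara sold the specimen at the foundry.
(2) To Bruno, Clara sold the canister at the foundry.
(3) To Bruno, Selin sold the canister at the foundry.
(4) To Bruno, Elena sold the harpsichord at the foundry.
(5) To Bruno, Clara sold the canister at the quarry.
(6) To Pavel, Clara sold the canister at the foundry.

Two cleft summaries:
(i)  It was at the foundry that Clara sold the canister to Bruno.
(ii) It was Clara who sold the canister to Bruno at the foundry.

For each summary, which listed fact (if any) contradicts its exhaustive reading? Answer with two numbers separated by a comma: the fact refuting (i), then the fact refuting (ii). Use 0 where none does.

Summary (i) focuses "at the foundry" (the setting); background Clara as agent and the canister as thing and Bruno as recipient. Fact (5) matches that background with setting = at the quarry — refutes (i).
Summary (ii) focuses "Clara" (the agent); background the canister as thing and Bruno as recipient and at the foundry as setting. Fact (3) matches that background with agent = Selin — refutes (ii).

5, 3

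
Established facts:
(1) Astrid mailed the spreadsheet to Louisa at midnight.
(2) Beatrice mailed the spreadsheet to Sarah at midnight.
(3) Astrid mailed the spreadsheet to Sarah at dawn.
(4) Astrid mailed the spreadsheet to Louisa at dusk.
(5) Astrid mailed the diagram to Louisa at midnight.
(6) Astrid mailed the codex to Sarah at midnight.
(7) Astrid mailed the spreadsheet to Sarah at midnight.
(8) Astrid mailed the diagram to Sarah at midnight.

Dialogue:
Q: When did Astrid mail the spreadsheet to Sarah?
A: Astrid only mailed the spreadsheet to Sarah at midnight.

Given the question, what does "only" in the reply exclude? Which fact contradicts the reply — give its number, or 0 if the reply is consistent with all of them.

The question "When did ...?" targets the setting, so in the reply the focus falls on "at midnight".
So "only" ranges over settings; the rest (agent = Astrid, thing = the spreadsheet, recipient = Sarah) is presupposed.
Fact (3) keeps agent = Astrid, thing = the spreadsheet, recipient = Sarah but has setting = at dawn; that refutes the reply.
(Fact (1) would refute a reading with focus on the recipient — but that is not what the question asks.)

3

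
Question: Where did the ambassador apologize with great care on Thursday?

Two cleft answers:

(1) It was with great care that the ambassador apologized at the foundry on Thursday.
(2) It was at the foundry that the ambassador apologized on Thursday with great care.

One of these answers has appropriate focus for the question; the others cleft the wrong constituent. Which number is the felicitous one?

2

The question word "where" targets the location.
Option (1) clefts "with great care" — the manner, not what was asked.
Option (2) clefts "at the foundry" — that matches what the question asks about.
So the congruent reply is (2).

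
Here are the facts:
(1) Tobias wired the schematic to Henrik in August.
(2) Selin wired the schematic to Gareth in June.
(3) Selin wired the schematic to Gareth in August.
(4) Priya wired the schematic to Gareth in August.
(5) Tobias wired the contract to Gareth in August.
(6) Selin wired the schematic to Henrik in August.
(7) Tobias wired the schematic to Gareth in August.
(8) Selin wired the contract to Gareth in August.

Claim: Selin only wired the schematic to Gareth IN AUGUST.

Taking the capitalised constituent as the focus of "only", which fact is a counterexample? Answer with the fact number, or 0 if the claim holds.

Focus (in capitals) is "in August" — the setting. "Only" excludes alternative settings while holding fixed agent = Selin, thing = the schematic, recipient = Gareth.
Fact (2) matches on agent = Selin, thing = the schematic, recipient = Gareth, but has setting = in June instead. That refutes the claim.

2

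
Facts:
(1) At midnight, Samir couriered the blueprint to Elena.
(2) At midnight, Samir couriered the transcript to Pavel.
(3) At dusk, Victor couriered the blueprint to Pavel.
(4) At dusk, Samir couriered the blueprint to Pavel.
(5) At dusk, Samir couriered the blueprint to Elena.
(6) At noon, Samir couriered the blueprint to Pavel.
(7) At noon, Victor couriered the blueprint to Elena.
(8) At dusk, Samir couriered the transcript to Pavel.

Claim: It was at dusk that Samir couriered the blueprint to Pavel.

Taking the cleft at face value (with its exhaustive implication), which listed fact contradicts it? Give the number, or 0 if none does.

6

Focus of the cleft: "at dusk" (the setting). Presupposed background: same agent, thing, recipient (Samir / the blueprint / Pavel).
Exhaustivity: at dusk is the only setting satisfying that background.
But fact (6) also has same agent, thing, recipient (Samir / the blueprint / Pavel), with setting = at noon — so the exhaustive reading fails.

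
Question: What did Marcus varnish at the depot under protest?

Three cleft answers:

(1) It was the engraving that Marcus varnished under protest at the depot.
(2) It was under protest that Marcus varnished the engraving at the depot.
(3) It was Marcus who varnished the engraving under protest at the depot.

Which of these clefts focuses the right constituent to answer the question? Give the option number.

1

The question word "what" targets the direct object.
Option (1) clefts "the engraving" — that matches what the question asks about.
Option (2) clefts "under protest" — the manner, not what was asked.
Option (3) clefts "Marcus" — the subject (agent), not what was asked.
So the congruent reply is (1).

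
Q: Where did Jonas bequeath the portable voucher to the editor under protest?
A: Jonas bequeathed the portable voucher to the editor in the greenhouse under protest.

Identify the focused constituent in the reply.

The wh-word "where" asks about the location.
In the answer, "Jonas", "the portable voucher", "to the editor" and "under protest" are given — repeated from the question.
The constituent filling the location gap is "in the greenhouse"; that is the focus and would carry nuclear stress.

in the greenhouse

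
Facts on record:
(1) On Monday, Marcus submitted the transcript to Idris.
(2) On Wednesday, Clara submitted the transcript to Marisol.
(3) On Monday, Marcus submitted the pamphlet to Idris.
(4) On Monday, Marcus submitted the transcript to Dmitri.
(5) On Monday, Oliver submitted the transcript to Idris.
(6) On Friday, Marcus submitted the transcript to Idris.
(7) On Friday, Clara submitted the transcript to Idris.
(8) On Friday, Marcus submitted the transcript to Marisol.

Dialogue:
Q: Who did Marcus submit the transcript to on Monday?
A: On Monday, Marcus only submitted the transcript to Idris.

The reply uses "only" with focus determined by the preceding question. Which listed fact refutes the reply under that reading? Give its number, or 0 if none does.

Answering "Who did ... to ...?" puts focus on the recipient — here, "Idris".
"Only" then excludes alternative recipients while the background — same agent, thing, setting (Marcus / the transcript / on Monday) — is held fixed.
Fact (4) shares the background with a different recipient (Dmitri) — counterexample.
(Fact (3) would refute a reading with focus on the thing — but that is not what the question asks.)

4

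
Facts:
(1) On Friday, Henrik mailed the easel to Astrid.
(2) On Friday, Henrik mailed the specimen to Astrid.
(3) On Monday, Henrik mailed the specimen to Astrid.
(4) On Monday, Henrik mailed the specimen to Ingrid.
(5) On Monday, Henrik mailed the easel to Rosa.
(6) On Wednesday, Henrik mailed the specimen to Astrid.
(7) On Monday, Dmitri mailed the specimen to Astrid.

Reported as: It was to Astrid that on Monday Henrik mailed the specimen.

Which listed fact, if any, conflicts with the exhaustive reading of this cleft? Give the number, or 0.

Focus of the cleft: "Astrid" (the recipient). Presupposed background: Henrik as agent and the specimen as thing and on Monday as setting.
Exhaustivity: Astrid is the only recipient satisfying that background.
Fact (4) shares the background but with recipient = Ingrid; exhaustivity is violated.

4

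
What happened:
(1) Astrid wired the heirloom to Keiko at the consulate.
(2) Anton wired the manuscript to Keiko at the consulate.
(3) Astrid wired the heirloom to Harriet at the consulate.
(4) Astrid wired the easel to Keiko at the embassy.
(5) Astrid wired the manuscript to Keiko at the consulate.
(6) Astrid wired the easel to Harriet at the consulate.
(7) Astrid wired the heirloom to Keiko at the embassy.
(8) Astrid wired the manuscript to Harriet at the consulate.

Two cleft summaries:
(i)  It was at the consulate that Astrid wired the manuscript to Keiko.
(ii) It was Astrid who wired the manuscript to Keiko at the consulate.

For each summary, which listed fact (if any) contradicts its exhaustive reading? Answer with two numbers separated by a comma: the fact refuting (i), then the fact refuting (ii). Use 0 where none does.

Summary (i) focuses "at the consulate" (the setting); background agent = Astrid, thing = the manuscript, recipient = Keiko. No fact matches that background with a different setting, so 0.
Summary (ii) focuses "Astrid" (the agent); background thing = the manuscript, recipient = Keiko, setting = at the consulate. Fact (2) matches that background with agent = Anton — refutes (ii).

0, 2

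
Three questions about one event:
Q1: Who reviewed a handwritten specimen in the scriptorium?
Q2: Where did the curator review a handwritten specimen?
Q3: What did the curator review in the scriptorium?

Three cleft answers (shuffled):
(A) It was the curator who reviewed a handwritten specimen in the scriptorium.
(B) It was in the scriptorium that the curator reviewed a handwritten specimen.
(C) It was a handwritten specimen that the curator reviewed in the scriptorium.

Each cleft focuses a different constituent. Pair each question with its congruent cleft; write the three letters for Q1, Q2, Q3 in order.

Q1 asks about the subject (agent); cleft (A) focuses "the curator", which is the subject (agent) — so Q1 → A.
Q2 asks about the location; cleft (B) focuses "in the scriptorium", which is the location — so Q2 → B.
Q3 asks about the direct object; cleft (C) focuses "a handwritten specimen", which is the direct object — so Q3 → C.
Mapping: Q1→A, Q2→B, Q3→C.

ABC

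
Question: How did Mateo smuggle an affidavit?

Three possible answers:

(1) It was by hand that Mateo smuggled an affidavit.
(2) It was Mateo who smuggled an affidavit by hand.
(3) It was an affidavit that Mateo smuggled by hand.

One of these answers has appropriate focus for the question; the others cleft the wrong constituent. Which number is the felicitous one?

1

The question word "how" targets the manner.
Option (1) clefts "by hand" — that matches what the question asks about.
Option (2) clefts "Mateo" — the subject (agent), not what was asked.
Option (3) clefts "an affidavit" — the direct object, not what was asked.
So the congruent reply is (1).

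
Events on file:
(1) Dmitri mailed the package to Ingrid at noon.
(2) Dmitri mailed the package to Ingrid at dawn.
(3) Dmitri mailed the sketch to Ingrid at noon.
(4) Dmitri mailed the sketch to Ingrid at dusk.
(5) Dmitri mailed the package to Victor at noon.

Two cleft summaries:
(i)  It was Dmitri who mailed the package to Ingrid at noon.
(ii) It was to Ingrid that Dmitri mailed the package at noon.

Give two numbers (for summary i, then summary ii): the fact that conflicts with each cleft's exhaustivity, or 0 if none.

0, 5

Summary (i) focuses "Dmitri" (the agent); background same thing, recipient, setting (the package / Ingrid / at noon). No fact matches that background with a different agent, so 0.
Summary (ii) focuses "Ingrid" (the recipient); background same agent, thing, setting (Dmitri / the package / at noon). Fact (5) matches that background with recipient = Victor — refutes (ii).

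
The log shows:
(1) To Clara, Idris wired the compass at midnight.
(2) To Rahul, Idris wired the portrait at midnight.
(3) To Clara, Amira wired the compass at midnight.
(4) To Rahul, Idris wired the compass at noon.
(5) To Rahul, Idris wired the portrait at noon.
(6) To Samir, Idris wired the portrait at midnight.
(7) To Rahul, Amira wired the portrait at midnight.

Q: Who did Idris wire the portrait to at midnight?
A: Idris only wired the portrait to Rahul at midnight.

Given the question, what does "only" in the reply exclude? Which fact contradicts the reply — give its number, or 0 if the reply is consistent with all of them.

6

Answering "Who did ... to ...?" puts focus on the recipient — here, "Rahul".
So "only" ranges over recipients; the rest (same agent, thing, setting (Idris / the portrait / at midnight)) is presupposed.
Fact (6) shares the background with a different recipient (Samir) — counterexample.
(Fact (5) would refute a reading with focus on the setting — but that is not what the question asks.)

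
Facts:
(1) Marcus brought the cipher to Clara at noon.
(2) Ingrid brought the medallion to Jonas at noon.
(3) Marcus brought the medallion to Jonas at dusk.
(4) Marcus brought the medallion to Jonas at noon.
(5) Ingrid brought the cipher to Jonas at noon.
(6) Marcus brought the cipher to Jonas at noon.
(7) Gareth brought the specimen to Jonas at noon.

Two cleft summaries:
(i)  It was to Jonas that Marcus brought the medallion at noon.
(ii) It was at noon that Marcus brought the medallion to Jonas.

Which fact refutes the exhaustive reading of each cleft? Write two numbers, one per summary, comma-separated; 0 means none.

0, 3

(i): focus "Jonas". No fact shares Marcus as agent and the medallion as thing and at noon as setting with a different recipient. 0.
(ii): focus "at noon". Looking for Marcus as agent and the medallion as thing and Jonas as recipient with some other setting — fact (3) has at dusk there. Refuted.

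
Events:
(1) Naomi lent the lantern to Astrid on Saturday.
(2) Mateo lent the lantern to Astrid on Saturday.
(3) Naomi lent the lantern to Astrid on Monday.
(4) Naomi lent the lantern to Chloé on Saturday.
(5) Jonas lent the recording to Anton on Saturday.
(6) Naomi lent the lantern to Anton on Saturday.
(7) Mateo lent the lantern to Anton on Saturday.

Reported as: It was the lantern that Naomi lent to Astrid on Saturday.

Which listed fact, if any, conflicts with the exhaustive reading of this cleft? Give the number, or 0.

The cleft puts "the lantern" in focus and presupposes the open proposition with Naomi as agent and Astrid as recipient and on Saturday as setting.
The exhaustive reading says no other thing fits that background.
No listed fact matches the background with a different thing. Exhaustivity holds.

0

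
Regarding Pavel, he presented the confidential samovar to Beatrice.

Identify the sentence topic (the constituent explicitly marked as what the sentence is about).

The construction explicitly marks "Pavel" as what the sentence is about — the topic.
The remainder of the clause is the comment (what is said about the topic).

Pavel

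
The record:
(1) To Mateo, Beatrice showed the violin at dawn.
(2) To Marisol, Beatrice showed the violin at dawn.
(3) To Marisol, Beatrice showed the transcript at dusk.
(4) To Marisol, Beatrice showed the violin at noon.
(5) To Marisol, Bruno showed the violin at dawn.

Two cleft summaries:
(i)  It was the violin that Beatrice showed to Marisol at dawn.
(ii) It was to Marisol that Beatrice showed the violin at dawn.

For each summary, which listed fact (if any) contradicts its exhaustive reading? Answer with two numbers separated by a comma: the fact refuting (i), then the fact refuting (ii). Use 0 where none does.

(i): focus "the violin". No fact shares agent = Beatrice, recipient = Marisol, setting = at dawn with a different thing. 0.
(ii): focus "Marisol". Looking for agent = Beatrice, thing = the violin, setting = at dawn with some other recipient — fact (1) has Mateo there. Refuted.

0, 1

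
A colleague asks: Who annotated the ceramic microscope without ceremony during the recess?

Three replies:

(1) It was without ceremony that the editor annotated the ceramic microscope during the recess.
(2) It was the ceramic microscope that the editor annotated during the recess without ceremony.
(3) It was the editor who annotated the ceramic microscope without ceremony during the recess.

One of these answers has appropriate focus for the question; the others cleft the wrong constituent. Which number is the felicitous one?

The question word "who" targets the subject (agent).
Option (1) clefts "without ceremony" — the manner, not what was asked.
Option (2) clefts "the ceramic microscope" — the direct object, not what was asked.
Option (3) clefts "the editor" — that matches what the question asks about.
So the congruent reply is (3).

3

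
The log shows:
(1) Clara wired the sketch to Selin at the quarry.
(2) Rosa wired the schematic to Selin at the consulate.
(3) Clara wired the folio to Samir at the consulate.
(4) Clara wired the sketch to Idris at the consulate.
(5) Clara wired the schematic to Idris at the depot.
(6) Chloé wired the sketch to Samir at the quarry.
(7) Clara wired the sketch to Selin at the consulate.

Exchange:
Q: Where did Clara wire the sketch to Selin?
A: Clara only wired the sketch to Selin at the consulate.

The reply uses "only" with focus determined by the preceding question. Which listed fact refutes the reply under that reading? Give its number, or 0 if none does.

The question "Where did ...?" targets the setting, so in the reply the focus falls on "at the consulate".
So "only" ranges over settings; the rest (agent = Clara, thing = the sketch, recipient = Selin) is presupposed.
Fact (1) keeps agent = Clara, thing = the sketch, recipient = Selin but has setting = at the quarry; that refutes the reply.
(Fact (4) would refute a reading with focus on the recipient — but that is not what the question asks.)

1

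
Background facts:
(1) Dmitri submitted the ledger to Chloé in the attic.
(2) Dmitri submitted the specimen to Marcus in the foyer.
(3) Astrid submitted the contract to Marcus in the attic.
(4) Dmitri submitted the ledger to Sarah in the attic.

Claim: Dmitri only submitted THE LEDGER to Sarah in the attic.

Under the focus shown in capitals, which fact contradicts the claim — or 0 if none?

The capitals mark "the ledger" as focus. So "only" rules out other things, with the rest (agent = Dmitri, recipient = Sarah, setting = in the attic) as background.
Every other fact changes something in the background, not just the thing. Nothing refutes the claim.

0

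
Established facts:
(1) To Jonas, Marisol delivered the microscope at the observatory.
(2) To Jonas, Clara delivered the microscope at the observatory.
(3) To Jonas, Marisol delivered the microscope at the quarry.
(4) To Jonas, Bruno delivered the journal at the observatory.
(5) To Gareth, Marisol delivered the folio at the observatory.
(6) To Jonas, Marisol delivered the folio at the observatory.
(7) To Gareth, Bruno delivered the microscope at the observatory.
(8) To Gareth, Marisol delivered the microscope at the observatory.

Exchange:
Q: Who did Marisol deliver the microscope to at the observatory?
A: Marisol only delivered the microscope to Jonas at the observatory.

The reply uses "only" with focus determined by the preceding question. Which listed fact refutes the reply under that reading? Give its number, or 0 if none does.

8

Answering "Who did ... to ...?" puts focus on the recipient — here, "Jonas".
"Only" then excludes alternative recipients while the background — same agent, thing, setting (Marisol / the microscope / at the observatory) — is held fixed.
Fact (8) shares the background with a different recipient (Gareth) — counterexample.
(Fact (3) would refute a reading with focus on the setting — but that is not what the question asks.)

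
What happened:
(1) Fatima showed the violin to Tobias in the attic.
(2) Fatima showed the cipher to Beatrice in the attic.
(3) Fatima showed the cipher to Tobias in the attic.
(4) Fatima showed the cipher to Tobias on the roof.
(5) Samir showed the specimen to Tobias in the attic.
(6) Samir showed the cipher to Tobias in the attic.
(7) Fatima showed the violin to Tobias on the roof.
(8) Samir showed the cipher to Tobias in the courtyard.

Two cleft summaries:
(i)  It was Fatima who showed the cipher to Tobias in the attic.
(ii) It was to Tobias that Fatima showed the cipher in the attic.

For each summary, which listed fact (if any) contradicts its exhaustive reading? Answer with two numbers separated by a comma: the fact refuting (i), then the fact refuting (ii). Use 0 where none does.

6, 2

(i): focus "Fatima". Looking for same thing, recipient, setting (the cipher / Tobias / in the attic) with some other agent — fact (6) has Samir there. Refuted.
(ii): focus "Tobias". Looking for same agent, thing, setting (Fatima / the cipher / in the attic) with some other recipient — fact (2) has Beatrice there. Refuted.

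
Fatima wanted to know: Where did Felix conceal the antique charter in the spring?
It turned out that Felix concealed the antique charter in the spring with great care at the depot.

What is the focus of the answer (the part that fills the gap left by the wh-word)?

at the depot

The wh-word "where" asks about the location.
In the answer, "Felix", "the antique charter" and "in the spring" are given — repeated from the question.
"with great care" is also new, but it specifies the manner, which is not what the question asks about — so it is not the focus.
The constituent filling the location gap is "at the depot"; that is the focus.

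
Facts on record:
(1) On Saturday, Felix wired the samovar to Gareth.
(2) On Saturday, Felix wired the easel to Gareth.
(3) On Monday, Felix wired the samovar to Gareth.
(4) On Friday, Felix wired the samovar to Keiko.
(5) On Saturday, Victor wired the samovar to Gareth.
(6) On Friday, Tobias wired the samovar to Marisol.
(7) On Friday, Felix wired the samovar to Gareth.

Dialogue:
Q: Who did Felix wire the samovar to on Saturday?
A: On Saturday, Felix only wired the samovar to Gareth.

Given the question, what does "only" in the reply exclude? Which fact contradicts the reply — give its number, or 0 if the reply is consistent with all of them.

Answering "Who did ... to ...?" puts focus on the recipient — here, "Gareth".
So "only" ranges over recipients; the rest (same agent, thing, setting (Felix / the samovar / on Saturday)) is presupposed.
No fact keeps same agent, thing, setting (Felix / the samovar / on Saturday) while changing the recipient; every other fact differs on something backgrounded. The reply stands.
(Fact (2) would refute a reading with focus on the thing — but that is not what the question asks.)

0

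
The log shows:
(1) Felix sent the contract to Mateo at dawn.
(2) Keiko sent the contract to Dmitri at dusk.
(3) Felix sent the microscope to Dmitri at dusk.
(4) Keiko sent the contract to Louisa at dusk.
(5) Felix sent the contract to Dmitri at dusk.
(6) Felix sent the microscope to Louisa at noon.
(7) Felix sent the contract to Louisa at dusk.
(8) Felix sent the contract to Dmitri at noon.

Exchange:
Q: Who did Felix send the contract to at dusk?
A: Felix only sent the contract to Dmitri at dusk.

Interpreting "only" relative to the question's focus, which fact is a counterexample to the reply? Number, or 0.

7

Answering "Who did ... to ...?" puts focus on the recipient — here, "Dmitri".
"Only" then excludes alternative recipients while the background — agent = Felix, thing = the contract, setting = at dusk — is held fixed.
Fact (7) keeps agent = Felix, thing = the contract, setting = at dusk but has recipient = Louisa; that refutes the reply.
(Fact (8) would refute a reading with focus on the setting — but that is not what the question asks.)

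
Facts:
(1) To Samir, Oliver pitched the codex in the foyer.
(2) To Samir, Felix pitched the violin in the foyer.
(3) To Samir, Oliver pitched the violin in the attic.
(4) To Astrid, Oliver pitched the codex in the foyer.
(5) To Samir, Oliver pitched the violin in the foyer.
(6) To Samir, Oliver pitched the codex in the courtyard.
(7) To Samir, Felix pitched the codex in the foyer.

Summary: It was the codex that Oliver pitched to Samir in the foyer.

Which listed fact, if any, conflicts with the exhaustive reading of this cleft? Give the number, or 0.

5

The cleft puts "the codex" in focus and presupposes the open proposition with same agent, recipient, setting (Oliver / Samir / in the foyer).
Exhaustivity: the codex is the only thing satisfying that background.
Fact (5) shares the background but with thing = the violin; exhaustivity is violated.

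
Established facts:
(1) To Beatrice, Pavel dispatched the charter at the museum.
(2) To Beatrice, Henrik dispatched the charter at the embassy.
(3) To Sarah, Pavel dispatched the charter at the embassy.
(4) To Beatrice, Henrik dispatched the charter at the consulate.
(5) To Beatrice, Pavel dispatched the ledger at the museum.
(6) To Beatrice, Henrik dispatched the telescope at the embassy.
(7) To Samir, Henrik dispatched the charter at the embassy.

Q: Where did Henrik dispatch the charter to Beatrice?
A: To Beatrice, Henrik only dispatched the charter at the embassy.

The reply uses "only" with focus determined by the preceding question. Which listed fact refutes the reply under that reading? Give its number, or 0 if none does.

Answering "Where did ...?" puts focus on the setting — here, "at the embassy".
"Only" then excludes alternative settings while the background — same agent, thing, recipient (Henrik / the charter / Beatrice) — is held fixed.
Fact (4) keeps same agent, thing, recipient (Henrik / the charter / Beatrice) but has setting = at the consulate; that refutes the reply.
(Fact (6) would refute a reading with focus on the thing — but that is not what the question asks.)

4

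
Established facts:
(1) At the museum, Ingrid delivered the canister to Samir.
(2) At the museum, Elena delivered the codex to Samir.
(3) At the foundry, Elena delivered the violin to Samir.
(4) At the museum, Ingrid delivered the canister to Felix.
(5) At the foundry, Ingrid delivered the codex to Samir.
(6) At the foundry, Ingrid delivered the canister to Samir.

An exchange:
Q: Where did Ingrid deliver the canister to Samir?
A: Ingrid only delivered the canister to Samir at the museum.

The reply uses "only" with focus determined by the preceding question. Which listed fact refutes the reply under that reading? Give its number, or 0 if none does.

6

Answering "Where did ...?" puts focus on the setting — here, "at the museum".
So "only" ranges over settings; the rest (Ingrid as agent and the canister as thing and Samir as recipient) is presupposed.
Fact (6) shares the background with a different setting (at the foundry) — counterexample.
(Fact (4) would refute a reading with focus on the recipient — but that is not what the question asks.)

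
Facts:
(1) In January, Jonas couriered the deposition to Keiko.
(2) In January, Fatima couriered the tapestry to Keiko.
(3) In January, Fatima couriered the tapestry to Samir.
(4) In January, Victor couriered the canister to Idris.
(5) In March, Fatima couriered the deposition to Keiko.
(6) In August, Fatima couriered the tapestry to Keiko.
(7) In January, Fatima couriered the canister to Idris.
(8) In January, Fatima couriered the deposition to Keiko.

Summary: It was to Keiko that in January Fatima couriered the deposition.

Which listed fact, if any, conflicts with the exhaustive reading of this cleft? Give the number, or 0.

The cleft puts "Keiko" in focus and presupposes the open proposition with agent = Fatima, thing = the deposition, setting = in January.
Exhaustivity: Keiko is the only recipient satisfying that background.
Every other fact differs from the presupposition on some backgrounded slot, so none challenges the exhaustivity.

0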